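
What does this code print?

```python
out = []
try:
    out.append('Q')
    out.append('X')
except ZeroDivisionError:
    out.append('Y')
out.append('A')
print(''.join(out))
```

Execution trace: 'Q' (try body) → 'X' (try body, no exception) → 'A' (after the try/except). Output: QXA

Answer: QXA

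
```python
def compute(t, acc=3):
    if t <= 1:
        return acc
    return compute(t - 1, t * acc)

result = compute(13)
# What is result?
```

Accumulator trace (n, acc): (13, 3) -> (12, 39) -> (11, 468) -> (10, 5148) -> (9, 51480) -> (8, 463320) -> (7, 3706560) -> (6, 25945920) -> (5, 155675520) -> (4, 778377600) -> (3, 3113510400) -> (2, 9340531200) -> (1, 18681062400) -> return 18681062400

Answer: 18681062400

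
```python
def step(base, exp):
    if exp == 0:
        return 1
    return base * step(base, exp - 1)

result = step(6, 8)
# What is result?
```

step(6, 8) = 6 * 6 * 6 * 6 * 6 * 6 * 6 * 6 = 1679616

Answer: 1679616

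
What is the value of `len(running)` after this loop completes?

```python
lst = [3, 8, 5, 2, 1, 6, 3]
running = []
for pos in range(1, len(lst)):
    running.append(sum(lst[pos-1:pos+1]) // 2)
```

Number of 2-element averages
`running` takes the values: [] → [5] → [5, 6] → [5, 6, 3] → [5, 6, 3, 1] → [5, 6, 3, 1, 3] → [5, 6, 3, 1, 3, 4]
So `len(running)` = 6

Answer: 6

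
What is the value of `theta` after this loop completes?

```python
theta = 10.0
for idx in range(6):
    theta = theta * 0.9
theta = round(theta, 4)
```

Exponential decay: 10.0 * 0.9^6
`theta` takes the values: 10.0 → 9.0 → 8.1 → 7.29 → 6.561 → 5.9049 → 5.31441 → 5.3144

Answer: 5.3144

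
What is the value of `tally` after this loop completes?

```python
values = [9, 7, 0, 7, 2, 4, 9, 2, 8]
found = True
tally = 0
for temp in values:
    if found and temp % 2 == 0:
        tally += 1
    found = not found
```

Count even values at even positions
`tally` takes the values: 0 → 1 → 2 → 3

Answer: 3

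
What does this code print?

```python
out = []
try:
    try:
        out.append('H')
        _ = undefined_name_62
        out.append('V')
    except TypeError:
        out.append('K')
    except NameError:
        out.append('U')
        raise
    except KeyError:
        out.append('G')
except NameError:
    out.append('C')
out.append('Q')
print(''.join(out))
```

Execution trace: 'H' (inner try body) → 'U' (inner except NameError) → 'C' (outer except NameError) → 'Q' (after the try/except). Output: HUCQ

Answer: HUCQ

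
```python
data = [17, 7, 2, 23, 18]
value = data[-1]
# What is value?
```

Trace:
`data = [17, 7, 2, 23, 18]` → data = [17, 7, 2, 23, 18]
`value = data[-1]` → value = 18
So value = 18

Answer: 18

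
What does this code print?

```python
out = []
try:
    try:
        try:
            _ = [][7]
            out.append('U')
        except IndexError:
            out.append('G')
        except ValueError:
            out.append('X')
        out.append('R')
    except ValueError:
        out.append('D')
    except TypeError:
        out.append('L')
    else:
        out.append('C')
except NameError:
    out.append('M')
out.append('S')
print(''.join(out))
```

Execution trace: 'G' (inner except IndexError) → 'R' (try body, no exception) → 'C' (else) → 'S' (after the try/except). Output: GRCS

Answer: GRCS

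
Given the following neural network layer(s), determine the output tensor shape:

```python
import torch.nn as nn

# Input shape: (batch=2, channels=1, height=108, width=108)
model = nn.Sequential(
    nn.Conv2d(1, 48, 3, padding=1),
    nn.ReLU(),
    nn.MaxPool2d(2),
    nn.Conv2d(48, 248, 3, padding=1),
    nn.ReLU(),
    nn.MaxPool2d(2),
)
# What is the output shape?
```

Input: (2, 1, 108, 108) -> after first Conv2d: (2, 48, 108, 108) -> after first MaxPool2d: (2, 48, 54, 54) -> after second Conv2d: (2, 248, 54, 54) -> Output: (2, 248, 27, 27)

Answer: (2, 248, 27, 27)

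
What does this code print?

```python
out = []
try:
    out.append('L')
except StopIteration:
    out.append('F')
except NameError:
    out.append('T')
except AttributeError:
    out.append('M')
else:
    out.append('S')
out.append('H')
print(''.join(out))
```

Execution trace: 'L' (try body, no exception) → 'S' (else) → 'H' (after the try/except). Output: LSH

Answer: LSH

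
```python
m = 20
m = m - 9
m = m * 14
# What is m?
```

Trace:
`m = 20` → m = 20
`m = m - 9` → m = 11
`m = m * 14` → m = 154
So m = 154

Answer: 154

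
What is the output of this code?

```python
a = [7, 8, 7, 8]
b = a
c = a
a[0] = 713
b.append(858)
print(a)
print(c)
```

Key concept: multiple aliases.
Step by step:
`a = [7, 8, 7, 8]` → a = [7, 8, 7, 8]
`b = a` → b = [7, 8, 7, 8] (same object as a)
`c = a` → c = [7, 8, 7, 8] (same object as a, b)
`a[0] = 713` → a = [713, 8, 7, 8] (same object as b, c); b = [713, 8, 7, 8] (same object as a, c); c = [713, 8, 7, 8] (same object as a, b)
`b.append(858)` → a = [713, 8, 7, 8, 858] (same object as b, c); b = [713, 8, 7, 8, 858] (same object as a, c); c = [713, 8, 7, 8, 858] (same object as a, b)
`print(a)` → prints [713, 8, 7, 8, 858]
`print(c)` → prints [713, 8, 7, 8, 858]

Answer:
[713, 8, 7, 8, 858]
[713, 8, 7, 8, 858]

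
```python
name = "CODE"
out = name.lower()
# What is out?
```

Trace:
`name = "CODE"` → name = 'CODE'
`out = name.lower()` → out = 'code'
So out = 'code'

Answer: 'code'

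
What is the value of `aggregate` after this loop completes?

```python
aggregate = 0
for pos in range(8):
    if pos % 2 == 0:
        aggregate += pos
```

Sum of even numbers 0 to 7
`aggregate` takes the values: 0 → 2 → 6 → 12

Answer: 12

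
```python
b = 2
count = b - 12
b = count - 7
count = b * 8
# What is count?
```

Trace:
`b = 2` → b = 2
`count = b - 12` → count = -10
`b = count - 7` → b = -17
`count = b * 8` → count = -136
So count = -136

Answer: -136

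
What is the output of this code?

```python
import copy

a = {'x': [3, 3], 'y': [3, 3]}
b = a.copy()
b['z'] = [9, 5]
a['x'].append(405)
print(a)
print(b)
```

Key concept: shallow copy of dict with mutable values.
Step by step:
`a = {'x': [3, 3], 'y': [3, 3]}` → a = {'x': [3, 3], 'y': [3, 3]}
`b = a.copy()` → b = {'x': [3, 3], 'y': [3, 3]}
`b['z'] = [9, 5]` → b = {'x': [3, 3], 'y': [3, 3], 'z': [9, 5]}
`a['x'].append(405)` → a = {'x': [3, 3, 405], 'y': [3, 3]}; b = {'x': [3, 3, 405], 'y': [3, 3], 'z': [9, 5]}
`print(a)` → prints {'x': [3, 3, 405], 'y': [3, 3]}
`print(b)` → prints {'x': [3, 3, 405], 'y': [3, 3], 'z': [9, 5]}

Answer:
{'x': [3, 3, 405], 'y': [3, 3]}
{'x': [3, 3, 405], 'y': [3, 3], 'z': [9, 5]}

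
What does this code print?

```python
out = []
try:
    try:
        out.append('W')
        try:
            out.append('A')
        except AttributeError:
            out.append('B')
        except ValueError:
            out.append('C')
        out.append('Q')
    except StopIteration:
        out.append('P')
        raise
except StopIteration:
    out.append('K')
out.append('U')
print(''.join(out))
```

Execution trace: 'W' (try body) → 'A' (inner try body, no exception) → 'Q' (try body, no exception) → 'U' (after the try/except). Output: WAQU

Answer: WAQU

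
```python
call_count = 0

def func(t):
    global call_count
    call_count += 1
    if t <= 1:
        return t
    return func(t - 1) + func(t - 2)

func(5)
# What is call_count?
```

Calls(t) = 1 + Calls(t-1) + Calls(t-2); Calls(0)=Calls(1)=1. For t=5 this gives 15.

Answer: 15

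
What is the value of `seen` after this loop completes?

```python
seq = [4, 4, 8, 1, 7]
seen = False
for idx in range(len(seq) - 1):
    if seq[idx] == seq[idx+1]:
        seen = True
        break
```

Check consecutive duplicates in [4, 4, 8, 1, 7]
`seen` takes the values: False → True

Answer: True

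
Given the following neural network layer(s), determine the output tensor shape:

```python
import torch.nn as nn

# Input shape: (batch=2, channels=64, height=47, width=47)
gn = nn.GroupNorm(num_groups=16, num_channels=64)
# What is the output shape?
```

Input: (2, 64, 47, 47) -> Output: (2, 64, 47, 47)

Answer: (2, 64, 47, 47)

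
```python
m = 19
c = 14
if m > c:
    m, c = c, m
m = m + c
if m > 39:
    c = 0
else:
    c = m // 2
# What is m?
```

Trace:
`m = 19` → m = 19
`c = 14` → c = 14
`if m > c: ...` → m > c is True → m = 14; c = 19
`m = m + c` → m = 33
`if m > 39: ...` → m > 39 is False, take else branch → c = 16
So m = 33

Answer: 33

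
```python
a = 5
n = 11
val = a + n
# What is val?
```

Trace:
`a = 5` → a = 5
`n = 11` → n = 11
`val = a + n` → val = 16
So val = 16

Answer: 16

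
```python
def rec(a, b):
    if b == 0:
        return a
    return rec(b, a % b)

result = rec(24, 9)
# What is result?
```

rec(24, 9) -> rec(9, 6) -> rec(6, 3) -> rec(3, 0) -> 3

Answer: 3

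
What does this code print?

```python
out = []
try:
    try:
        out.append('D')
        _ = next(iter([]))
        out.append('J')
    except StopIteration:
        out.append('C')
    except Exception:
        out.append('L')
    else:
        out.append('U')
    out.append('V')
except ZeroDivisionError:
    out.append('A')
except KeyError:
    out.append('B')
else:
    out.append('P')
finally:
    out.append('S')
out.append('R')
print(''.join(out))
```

Execution trace: 'D' (inner try body) → 'C' (inner except StopIteration) → 'V' (try body, no exception) → 'P' (else) → 'S' (finally) → 'R' (after the try/except). Output: DCVPSR

Answer: DCVPSR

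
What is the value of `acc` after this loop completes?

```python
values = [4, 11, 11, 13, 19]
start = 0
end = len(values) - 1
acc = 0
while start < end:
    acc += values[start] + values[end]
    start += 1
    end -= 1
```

Sum of pairs from ends
`acc` takes the values: 0 → 23 → 47

Answer: 47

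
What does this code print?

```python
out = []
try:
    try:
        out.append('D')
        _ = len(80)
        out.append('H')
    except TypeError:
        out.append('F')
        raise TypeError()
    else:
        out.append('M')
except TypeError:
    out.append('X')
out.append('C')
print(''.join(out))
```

Execution trace: 'D' (inner try body) → 'F' (inner except TypeError) → 'X' (outer except TypeError) → 'C' (after the try/except). Output: DFXC

Answer: DFXC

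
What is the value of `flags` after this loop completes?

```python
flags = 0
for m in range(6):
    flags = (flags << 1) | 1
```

Build 6 consecutive 1-bits: 0b111111
`flags` takes the values: 0 → 1 → 3 → 7 → 15 → 31 → 63

Answer: 63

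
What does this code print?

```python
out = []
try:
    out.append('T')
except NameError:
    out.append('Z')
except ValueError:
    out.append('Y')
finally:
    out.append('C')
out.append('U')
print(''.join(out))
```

Execution trace: 'T' (try body, no exception) → 'C' (finally) → 'U' (after the try/except). Output: TCU

Answer: TCU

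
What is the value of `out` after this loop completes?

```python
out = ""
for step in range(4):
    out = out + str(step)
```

Concatenate digits 0 to 3
`out` takes the values: "" → "0" → "01" → "012" → "0123"

Answer: "0123"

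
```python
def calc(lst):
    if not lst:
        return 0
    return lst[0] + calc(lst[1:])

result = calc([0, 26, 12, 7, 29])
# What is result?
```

0 + 26 + 12 + 7 + 29 + 0 = 74

Answer: 74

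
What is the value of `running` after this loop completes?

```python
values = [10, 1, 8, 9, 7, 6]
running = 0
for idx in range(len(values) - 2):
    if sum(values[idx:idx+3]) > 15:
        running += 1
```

Count windows with sum > 15
`running` takes the values: 0 → 1 → 2 → 3 → 4

Answer: 4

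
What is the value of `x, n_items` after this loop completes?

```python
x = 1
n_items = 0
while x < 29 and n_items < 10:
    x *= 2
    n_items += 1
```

Double until >= 29 or 10 iterations
`x, n_items` takes the values: (1, 0) → (2, 0) → (2, 1) → (4, 1) → (4, 2) → (8, 2) → (8, 3) → (16, 3) → (16, 4) → (32, 4) → (32, 5)

Answer: 32, 5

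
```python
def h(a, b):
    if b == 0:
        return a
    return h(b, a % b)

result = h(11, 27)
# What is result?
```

h(11, 27) -> h(27, 11) -> h(11, 5) -> h(5, 1) -> h(1, 0) -> 1

Answer: 1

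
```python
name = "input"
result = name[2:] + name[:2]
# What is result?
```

Trace:
`name = "input"` → name = 'input'
`result = name[2:] + name[:2]` → result = 'putin'
So result = 'putin'

Answer: 'putin'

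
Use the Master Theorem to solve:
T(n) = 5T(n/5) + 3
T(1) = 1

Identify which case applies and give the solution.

a=5, b=5, f(n)=3. log_5(5) = 1. Since c=0 < 1, Case 1 applies: T(n) = Θ(n^log_b(a)) = O(n).

Answer: O(n) - Case 1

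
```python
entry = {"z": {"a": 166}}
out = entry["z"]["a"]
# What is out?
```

Trace:
`entry = {"z": {"a": 166}}` → entry = {'z': {'a': 166}}
`out = entry["z"]["a"]` → out = 166
So out = 166

Answer: 166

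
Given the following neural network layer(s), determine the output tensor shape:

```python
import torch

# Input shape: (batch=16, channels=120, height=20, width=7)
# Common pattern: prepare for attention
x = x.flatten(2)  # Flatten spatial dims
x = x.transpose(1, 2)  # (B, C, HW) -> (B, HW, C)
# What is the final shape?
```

Input: (16, 120, 20, 7) -> after flatten(2): (16, 120, 140) -> Output: (16, 140, 120)

Answer: (16, 140, 120)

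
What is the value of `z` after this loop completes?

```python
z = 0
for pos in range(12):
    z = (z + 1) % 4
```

Increment mod 4, 12 times = 0
`z` takes the values: 0 → 1 → 2 → 3 → 0 → 1 → 2 → 3 → 0 → 1 → 2 → 3 → 0

Answer: 0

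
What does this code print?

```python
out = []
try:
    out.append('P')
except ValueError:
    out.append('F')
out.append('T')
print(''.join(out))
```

Execution trace: 'P' (try body, no exception) → 'T' (after the try/except). Output: PT

Answer: PT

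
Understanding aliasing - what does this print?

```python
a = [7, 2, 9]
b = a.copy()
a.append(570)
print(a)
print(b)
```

Key concept: list.copy() creates independent copy.
Step by step:
`a = [7, 2, 9]` → a = [7, 2, 9]
`b = a.copy()` → b = [7, 2, 9]
`a.append(570)` → a = [7, 2, 9, 570]
`print(a)` → prints [7, 2, 9, 570]
`print(b)` → prints [7, 2, 9]

Answer:
[7, 2, 9, 570]
[7, 2, 9]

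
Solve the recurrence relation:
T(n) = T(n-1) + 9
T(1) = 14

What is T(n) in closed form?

Unrolling: T(n) = T(1) + 9·(n-1) = 14 + 9(n-1) = 9n + 5.

Answer: T(n) = 9n + 5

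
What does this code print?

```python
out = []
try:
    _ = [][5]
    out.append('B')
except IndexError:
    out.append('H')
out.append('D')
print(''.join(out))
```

Execution trace: 'H' (except IndexError) → 'D' (after the try/except). Output: HD

Answer: HD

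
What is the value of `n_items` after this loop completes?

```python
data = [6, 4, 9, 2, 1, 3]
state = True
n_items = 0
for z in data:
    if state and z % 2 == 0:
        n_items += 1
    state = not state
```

Count even values at even positions
`n_items` takes the values: 0 → 1

Answer: 1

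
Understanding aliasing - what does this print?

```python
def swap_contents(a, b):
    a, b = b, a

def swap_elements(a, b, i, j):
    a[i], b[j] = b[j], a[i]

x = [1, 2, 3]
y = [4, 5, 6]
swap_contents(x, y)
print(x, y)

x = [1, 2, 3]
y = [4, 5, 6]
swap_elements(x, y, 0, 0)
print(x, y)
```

Key concept: parameter rebinding vs mutation.
Step by step:
`x = [1, 2, 3]` → x = [1, 2, 3]
`y = [4, 5, 6]` → y = [4, 5, 6]
`swap_contents(x, y)` → no visible change to tracked variables
`print(x, y)` → prints [1, 2, 3] [4, 5, 6]
`x = [1, 2, 3]` → x = [1, 2, 3]
`y = [4, 5, 6]` → y = [4, 5, 6]
`swap_elements(x, y, 0, 0)` → x = [4, 2, 3]; y = [1, 5, 6]
`print(x, y)` → prints [4, 2, 3] [1, 5, 6]

Answer:
[1, 2, 3] [4, 5, 6]
[4, 2, 3] [1, 5, 6]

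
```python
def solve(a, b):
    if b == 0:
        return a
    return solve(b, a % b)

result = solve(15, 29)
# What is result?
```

solve(15, 29) -> solve(29, 15) -> solve(15, 14) -> solve(14, 1) -> solve(1, 0) -> 1

Answer: 1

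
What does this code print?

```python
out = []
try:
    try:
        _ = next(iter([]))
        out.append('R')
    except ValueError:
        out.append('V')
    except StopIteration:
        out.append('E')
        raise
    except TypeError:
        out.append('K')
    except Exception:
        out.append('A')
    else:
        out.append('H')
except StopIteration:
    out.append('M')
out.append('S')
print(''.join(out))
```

Execution trace: 'E' (inner except StopIteration) → 'M' (outer except StopIteration) → 'S' (after the try/except). Output: EMS

Answer: EMS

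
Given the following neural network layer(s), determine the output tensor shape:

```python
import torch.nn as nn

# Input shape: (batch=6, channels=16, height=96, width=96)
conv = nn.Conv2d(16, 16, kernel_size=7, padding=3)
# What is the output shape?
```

Input: (6, 16, 96, 96) -> Output: (6, 16, 96, 96)

Answer: (6, 16, 96, 96)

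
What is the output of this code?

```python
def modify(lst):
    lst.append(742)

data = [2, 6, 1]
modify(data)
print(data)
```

Key concept: function modifies passed list.
Step by step:
`data = [2, 6, 1]` → data = [2, 6, 1]
`modify(data)` → data = [2, 6, 1, 742]
`print(data)` → prints [2, 6, 1, 742]

Answer: [2, 6, 1, 742]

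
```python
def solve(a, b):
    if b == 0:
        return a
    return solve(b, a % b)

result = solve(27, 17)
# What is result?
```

solve(27, 17) -> solve(17, 10) -> solve(10, 7) -> solve(7, 3) -> solve(3, 1) -> solve(1, 0) -> 1

Answer: 1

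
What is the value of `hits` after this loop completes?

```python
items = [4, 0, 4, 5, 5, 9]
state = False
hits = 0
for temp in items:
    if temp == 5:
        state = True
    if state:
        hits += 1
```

Count elements after first 5 in [4, 0, 4, 5, 5, 9]
`hits` takes the values: 0 → 1 → 2 → 3

Answer: 3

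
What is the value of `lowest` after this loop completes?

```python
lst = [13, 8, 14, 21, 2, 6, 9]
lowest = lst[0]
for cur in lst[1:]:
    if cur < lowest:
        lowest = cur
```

Minimum of [13, 8, 14, 21, 2, 6, 9]
`lowest` takes the values: 13 → 8 → 2

Answer: 2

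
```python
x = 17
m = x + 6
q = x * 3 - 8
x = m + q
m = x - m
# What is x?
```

Trace:
`x = 17` → x = 17
`m = x + 6` → m = 23
`q = x * 3 - 8` → q = 43
`x = m + q` → x = 66
`m = x - m` → m = 43
So x = 66

Answer: 66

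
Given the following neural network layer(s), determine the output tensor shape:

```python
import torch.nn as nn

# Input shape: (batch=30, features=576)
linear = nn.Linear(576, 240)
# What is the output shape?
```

Input: (30, 576) -> Output: (30, 240)

Answer: (30, 240)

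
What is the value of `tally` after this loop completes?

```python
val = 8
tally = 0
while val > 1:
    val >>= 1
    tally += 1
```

Count right shifts until 1
`tally` takes the values: 0 → 1 → 2 → 3

Answer: 3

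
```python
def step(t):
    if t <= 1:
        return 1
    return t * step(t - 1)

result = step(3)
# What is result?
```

step(3) = 3 * 2 * 1 = 6

Answer: 6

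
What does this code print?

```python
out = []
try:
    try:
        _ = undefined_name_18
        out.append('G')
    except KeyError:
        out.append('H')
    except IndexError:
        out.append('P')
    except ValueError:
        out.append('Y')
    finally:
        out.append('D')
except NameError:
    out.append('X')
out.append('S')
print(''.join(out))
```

Execution trace: 'D' (inner finally) → 'X' (outer except NameError) → 'S' (after the try/except). Output: DXS

Answer: DXS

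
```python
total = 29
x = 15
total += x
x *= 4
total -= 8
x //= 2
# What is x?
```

Trace:
`total = 29` → total = 29
`x = 15` → x = 15
`total += x` → total = 44
`x *= 4` → x = 60
`total -= 8` → total = 36
`x //= 2` → x = 30
So x = 30

Answer: 30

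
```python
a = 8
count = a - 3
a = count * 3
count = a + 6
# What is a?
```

Trace:
`a = 8` → a = 8
`count = a - 3` → count = 5
`a = count * 3` → a = 15
`count = a + 6` → count = 21
So a = 15

Answer: 15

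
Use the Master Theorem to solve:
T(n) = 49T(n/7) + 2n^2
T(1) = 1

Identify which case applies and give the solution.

a=49, b=7, f(n)=2n^2. log_7(49) = 2. Since c=2 = 2, Case 2 applies: T(n) = Θ(n^log_b(a) · log n) = O(n^2 log n).

Answer: O(n^2 log n) - Case 2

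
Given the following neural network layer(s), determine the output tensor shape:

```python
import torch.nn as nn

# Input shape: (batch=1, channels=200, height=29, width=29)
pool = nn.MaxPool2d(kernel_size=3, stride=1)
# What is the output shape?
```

Input: (1, 200, 29, 29) -> Output: (1, 200, 27, 27)

Answer: (1, 200, 27, 27)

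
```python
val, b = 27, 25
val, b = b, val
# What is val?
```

Trace:
`val, b = 27, 25` → val = 27; b = 25
`val, b = b, val` → val = 25; b = 27
So val = 25

Answer: 25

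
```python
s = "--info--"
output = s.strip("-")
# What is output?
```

Trace:
`s = "--info--"` → s = '--info--'
`output = s.strip("-")` → output = 'info'
So output = 'info'

Answer: 'info'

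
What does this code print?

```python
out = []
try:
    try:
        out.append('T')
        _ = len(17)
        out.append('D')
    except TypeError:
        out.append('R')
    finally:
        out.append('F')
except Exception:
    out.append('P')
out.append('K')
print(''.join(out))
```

Execution trace: 'T' (inner try body) → 'R' (inner except TypeError) → 'F' (inner finally) → 'K' (after the try/except). Output: TRFK

Answer: TRFK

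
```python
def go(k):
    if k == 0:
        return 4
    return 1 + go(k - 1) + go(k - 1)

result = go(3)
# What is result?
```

go(k) = 1 + 2·go(k-1), go(0)=4. Closed form: (4+1)·2^3 - 1 = 39.

Answer: 39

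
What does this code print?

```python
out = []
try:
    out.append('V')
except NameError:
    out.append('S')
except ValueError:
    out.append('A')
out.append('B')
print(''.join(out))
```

Execution trace: 'V' (try body, no exception) → 'B' (after the try/except). Output: VB

Answer: VB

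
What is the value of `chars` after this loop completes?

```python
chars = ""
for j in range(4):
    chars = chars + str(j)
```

Concatenate digits 0 to 3
`chars` takes the values: "" → "0" → "01" → "012" → "0123"

Answer: "0123"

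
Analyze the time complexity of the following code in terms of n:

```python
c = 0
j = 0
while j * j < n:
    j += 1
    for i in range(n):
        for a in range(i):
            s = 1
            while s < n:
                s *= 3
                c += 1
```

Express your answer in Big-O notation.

Each loop level contributes: √n × n × n × log n. Multiplying the contributions gives O(n^2√n log n).

Answer: O(n^2√n log n)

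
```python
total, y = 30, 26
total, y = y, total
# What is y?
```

Trace:
`total, y = 30, 26` → total = 30; y = 26
`total, y = y, total` → total = 26; y = 30
So y = 30

Answer: 30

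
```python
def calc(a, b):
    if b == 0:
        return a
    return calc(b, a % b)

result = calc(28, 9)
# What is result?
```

calc(28, 9) -> calc(9, 1) -> calc(1, 0) -> 1

Answer: 1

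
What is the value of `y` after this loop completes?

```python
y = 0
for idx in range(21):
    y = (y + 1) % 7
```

Increment mod 7, 21 times = 0
`y` takes the values: 0 → 1 → 2 → 3 → 4 → 5 → 6 → 0 → 1 → 2 → 3 → 4 → 5 → 6 → 0 → 1 → 2 → 3 → 4 → 5 → 6 → 0

Answer: 0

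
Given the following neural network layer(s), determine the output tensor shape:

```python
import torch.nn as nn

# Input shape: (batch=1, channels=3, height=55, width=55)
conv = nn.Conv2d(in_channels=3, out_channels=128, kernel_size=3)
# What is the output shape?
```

Input: (1, 3, 55, 55) -> Output: (1, 128, 53, 53)

Answer: (1, 128, 53, 53)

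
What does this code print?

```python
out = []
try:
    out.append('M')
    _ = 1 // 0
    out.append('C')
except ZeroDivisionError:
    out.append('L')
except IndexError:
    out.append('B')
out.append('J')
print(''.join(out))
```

Execution trace: 'M' (try body) → 'L' (except ZeroDivisionError) → 'J' (after the try/except). Output: MLJ

Answer: MLJ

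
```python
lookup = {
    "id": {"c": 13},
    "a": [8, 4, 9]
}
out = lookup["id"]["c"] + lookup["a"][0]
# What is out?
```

Trace:
`lookup = { ...` → lookup = {'id': {'c': 13}, 'a': [8, 4, 9]}
`out = lookup["id"]["c"] + lookup["a"][0]` → out = 21
So out = 21

Answer: 21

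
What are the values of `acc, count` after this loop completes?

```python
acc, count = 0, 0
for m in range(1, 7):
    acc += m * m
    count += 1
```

Sum of squares and count
`acc, count` takes the values: (0, 0) → (1, 0) → (1, 1) → (5, 1) → (5, 2) → (14, 2) → (14, 3) → (30, 3) → (30, 4) → (55, 4) → (55, 5) → (91, 5) → (91, 6)

Answer: 91, 6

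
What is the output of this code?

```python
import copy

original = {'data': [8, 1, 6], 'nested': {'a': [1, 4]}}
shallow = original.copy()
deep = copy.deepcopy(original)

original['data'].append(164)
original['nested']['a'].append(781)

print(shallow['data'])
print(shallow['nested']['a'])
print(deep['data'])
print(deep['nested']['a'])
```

Key concept: comparing shallow vs deep copy.
Step by step:
`original = {'data': [8, 1, 6], 'nested': {'a': [1, 4]}}` → original = {'data': [8, 1, 6], 'nested': {'a': [1, 4]}}
`shallow = original.copy()` → shallow = {'data': [8, 1, 6], 'nested': {'a': [1, 4]}}
`deep = copy.deepcopy(original)` → deep = {'data': [8, 1, 6], 'nested': {'a': [1, 4]}}
`original['data'].append(164)` → original = {'data': [8, 1, 6, 164], 'nested': {'a': [1, 4]}}; shallow = {'data': [8, 1, 6, 164], 'nested': {'a': [1, 4]}}
`original['nested']['a'].append(781)` → original = {'data': [8, 1, 6, 164], 'nested': {'a': [1, 4, 781]}}; shallow = {'data': [8, 1, 6, 164], 'nested': {'a': [1, 4, 781]}}
`print(shallow['data'])` → prints [8, 1, 6, 164]
`print(shallow['nested']['a'])` → prints [1, 4, 781]
`print(deep['data'])` → prints [8, 1, 6]
`print(deep['nested']['a'])` → prints [1, 4]

Answer:
[8, 1, 6, 164]
[1, 4, 781]
[8, 1, 6]
[1, 4]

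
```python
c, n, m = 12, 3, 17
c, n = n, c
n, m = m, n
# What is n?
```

Trace:
`c, n, m = 12, 3, 17` → c = 12; n = 3; m = 17
`c, n = n, c` → c = 3; n = 12
`n, m = m, n` → n = 17; m = 12
So n = 17

Answer: 17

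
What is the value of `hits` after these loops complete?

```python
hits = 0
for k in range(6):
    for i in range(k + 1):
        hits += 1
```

Triangle: 1 + 2 + ... + 6
`hits` takes the values: 0 → 1 → 2 → 3 → 4 → 5 → 6 → 7 → 8 → 9 → 10 → 11 → 12 → 13 → 14 → 15 → 16 → 17 → 18 → 19 → 20 → 21

Answer: 21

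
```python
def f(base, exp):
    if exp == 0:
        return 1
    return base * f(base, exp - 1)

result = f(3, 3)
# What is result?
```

f(3, 3) = 3 * 3 * 3 = 27

Answer: 27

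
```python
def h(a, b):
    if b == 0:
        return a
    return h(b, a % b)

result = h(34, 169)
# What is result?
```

h(34, 169) -> h(169, 34) -> h(34, 33) -> h(33, 1) -> h(1, 0) -> 1

Answer: 1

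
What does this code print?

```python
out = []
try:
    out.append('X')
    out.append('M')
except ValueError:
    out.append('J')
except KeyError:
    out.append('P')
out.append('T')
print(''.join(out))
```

Execution trace: 'X' (try body) → 'M' (try body, no exception) → 'T' (after the try/except). Output: XMT

Answer: XMT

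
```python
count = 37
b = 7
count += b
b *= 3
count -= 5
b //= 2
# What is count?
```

Trace:
`count = 37` → count = 37
`b = 7` → b = 7
`count += b` → count = 44
`b *= 3` → b = 21
`count -= 5` → count = 39
`b //= 2` → b = 10
So count = 39

Answer: 39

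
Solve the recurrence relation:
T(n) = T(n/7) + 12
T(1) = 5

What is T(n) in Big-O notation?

Each step divides n by 7 and adds 12. After log_7(n) steps we reach T(1)=5. So T(n) = 12·log_7(n) + 5 = O(log n).

Answer: O(log n)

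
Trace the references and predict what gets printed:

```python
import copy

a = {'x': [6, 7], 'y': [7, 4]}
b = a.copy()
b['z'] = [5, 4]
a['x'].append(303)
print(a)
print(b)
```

Key concept: shallow copy of dict with mutable values.
Step by step:
`a = {'x': [6, 7], 'y': [7, 4]}` → a = {'x': [6, 7], 'y': [7, 4]}
`b = a.copy()` → b = {'x': [6, 7], 'y': [7, 4]}
`b['z'] = [5, 4]` → b = {'x': [6, 7], 'y': [7, 4], 'z': [5, 4]}
`a['x'].append(303)` → a = {'x': [6, 7, 303], 'y': [7, 4]}; b = {'x': [6, 7, 303], 'y': [7, 4], 'z': [5, 4]}
`print(a)` → prints {'x': [6, 7, 303], 'y': [7, 4]}
`print(b)` → prints {'x': [6, 7, 303], 'y': [7, 4], 'z': [5, 4]}

Answer:
{'x': [6, 7, 303], 'y': [7, 4]}
{'x': [6, 7, 303], 'y': [7, 4], 'z': [5, 4]}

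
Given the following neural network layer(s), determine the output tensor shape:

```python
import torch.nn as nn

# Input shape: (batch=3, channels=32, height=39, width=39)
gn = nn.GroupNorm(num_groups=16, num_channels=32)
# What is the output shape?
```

Input: (3, 32, 39, 39) -> Output: (3, 32, 39, 39)

Answer: (3, 32, 39, 39)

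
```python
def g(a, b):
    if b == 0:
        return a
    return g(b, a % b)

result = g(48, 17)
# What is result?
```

g(48, 17) -> g(17, 14) -> g(14, 3) -> g(3, 2) -> g(2, 1) -> g(1, 0) -> 1

Answer: 1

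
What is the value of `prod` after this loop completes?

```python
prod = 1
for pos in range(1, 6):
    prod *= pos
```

5! = 120
`prod` takes the values: 1 → 2 → 6 → 24 → 120

Answer: 120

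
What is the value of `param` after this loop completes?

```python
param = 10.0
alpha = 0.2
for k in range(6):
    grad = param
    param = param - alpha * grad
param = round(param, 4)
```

Gradient descent: w = 10.0 * (1 - 0.2)^6
`param` takes the values: 10.0 → 8.0 → 6.4 → 5.12 → 4.096 → 3.2768 → 2.62144 → 2.6214

Answer: 2.6214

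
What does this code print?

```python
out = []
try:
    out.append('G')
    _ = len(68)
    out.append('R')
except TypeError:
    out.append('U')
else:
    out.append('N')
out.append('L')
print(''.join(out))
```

Execution trace: 'G' (try body) → 'U' (except TypeError) → 'L' (after the try/except). Output: GUL

Answer: GUL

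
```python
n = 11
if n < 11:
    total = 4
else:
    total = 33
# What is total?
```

Trace:
`n = 11` → n = 11
`if n < 11: ...` → n < 11 is False, take else branch → total = 33
So total = 33

Answer: 33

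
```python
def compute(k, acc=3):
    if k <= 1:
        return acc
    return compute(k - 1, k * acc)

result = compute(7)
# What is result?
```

Accumulator trace (n, acc): (7, 3) -> (6, 21) -> (5, 126) -> (4, 630) -> (3, 2520) -> (2, 7560) -> (1, 15120) -> return 15120

Answer: 15120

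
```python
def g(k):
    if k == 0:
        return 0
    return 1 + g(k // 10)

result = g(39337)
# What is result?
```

Count of digits of 39337: 5

Answer: 5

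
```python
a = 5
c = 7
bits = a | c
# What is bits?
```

Trace:
`a = 5` → a = 5
`c = 7` → c = 7
`bits = a | c` → bits = 7
So bits = 7

Answer: 7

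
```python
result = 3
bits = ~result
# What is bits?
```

Trace:
`result = 3` → result = 3
`bits = ~result` → bits = -4
So bits = -4

Answer: -4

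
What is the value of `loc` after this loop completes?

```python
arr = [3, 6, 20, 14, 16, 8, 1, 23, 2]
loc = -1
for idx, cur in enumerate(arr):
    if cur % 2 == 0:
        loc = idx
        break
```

First even number index in [3, 6, 20, 14, 16, 8, 1, 23, 2]
`loc` takes the values: -1 → 1

Answer: 1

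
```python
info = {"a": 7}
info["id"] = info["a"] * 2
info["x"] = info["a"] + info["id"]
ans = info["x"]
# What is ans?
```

Trace:
`info = {"a": 7}` → info = {'a': 7}
`info["id"] = info["a"] * 2` → info = {'a': 7, 'id': 14}
`info["x"] = info["a"] + info["id"]` → info = {'a': 7, 'id': 14, 'x': 21}
`ans = info["x"]` → ans = 21
So ans = 21

Answer: 21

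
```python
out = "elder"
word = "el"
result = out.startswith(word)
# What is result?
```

Trace:
`out = "elder"` → out = 'elder'
`word = "el"` → word = 'el'
`result = out.startswith(word)` → result = True
So result = True

Answer: True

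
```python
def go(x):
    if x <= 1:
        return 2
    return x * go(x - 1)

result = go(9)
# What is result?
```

go(9) = 9 * 8 * 7 * 6 * 5 * 4 * 3 * 2 * 2 = 725760

Answer: 725760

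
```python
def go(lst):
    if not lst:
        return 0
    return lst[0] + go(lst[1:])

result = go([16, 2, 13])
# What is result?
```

16 + 2 + 13 + 0 = 31

Answer: 31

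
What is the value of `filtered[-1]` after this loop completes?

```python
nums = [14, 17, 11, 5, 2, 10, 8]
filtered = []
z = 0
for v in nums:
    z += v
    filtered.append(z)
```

Cumulative sum ends at 67
`filtered` takes the values: [] → [14] → [14, 31] → [14, 31, 42] → [14, 31, 42, 47] → [14, 31, 42, 47, 49] → [14, 31, 42, 47, 49, 59] → [14, 31, 42, 47, 49, 59, 67]
So `filtered[-1]` = 67

Answer: 67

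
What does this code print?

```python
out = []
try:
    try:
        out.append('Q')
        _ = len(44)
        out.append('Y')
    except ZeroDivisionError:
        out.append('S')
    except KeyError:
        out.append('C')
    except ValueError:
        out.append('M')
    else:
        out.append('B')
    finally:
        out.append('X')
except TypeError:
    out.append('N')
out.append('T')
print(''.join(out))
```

Execution trace: 'Q' (try body) → 'X' (finally) → 'N' (outer except TypeError) → 'T' (after the try/except). Output: QXNT

Answer: QXNT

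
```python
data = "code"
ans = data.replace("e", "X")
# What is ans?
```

Trace:
`data = "code"` → data = 'code'
`ans = data.replace("e", "X")` → ans = 'codX'
So ans = 'codX'

Answer: 'codX'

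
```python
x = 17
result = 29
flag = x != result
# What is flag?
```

Trace:
`x = 17` → x = 17
`result = 29` → result = 29
`flag = x != result` → flag = True
So flag = True

Answer: True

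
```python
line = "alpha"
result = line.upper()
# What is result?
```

Trace:
`line = "alpha"` → line = 'alpha'
`result = line.upper()` → result = 'ALPHA'
So result = 'ALPHA'

Answer: 'ALPHA'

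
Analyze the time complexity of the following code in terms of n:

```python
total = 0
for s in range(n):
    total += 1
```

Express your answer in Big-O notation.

Each loop level contributes: n. Multiplying the contributions gives O(n).

Answer: O(n)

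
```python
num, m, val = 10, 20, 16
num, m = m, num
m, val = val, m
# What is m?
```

Trace:
`num, m, val = 10, 20, 16` → num = 10; m = 20; val = 16
`num, m = m, num` → num = 20; m = 10
`m, val = val, m` → m = 16; val = 10
So m = 16

Answer: 16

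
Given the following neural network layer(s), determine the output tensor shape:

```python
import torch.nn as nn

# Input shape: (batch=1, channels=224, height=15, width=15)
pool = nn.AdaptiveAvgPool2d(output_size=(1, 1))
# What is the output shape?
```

Input: (1, 224, 15, 15) -> Output: (1, 224, 1, 1)

Answer: (1, 224, 1, 1)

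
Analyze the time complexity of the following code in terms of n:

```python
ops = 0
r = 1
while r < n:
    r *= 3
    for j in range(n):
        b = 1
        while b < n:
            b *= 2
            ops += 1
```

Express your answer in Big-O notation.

Each loop level contributes: log n × n × log n. Multiplying the contributions gives O(n log² n).

Answer: O(n log² n)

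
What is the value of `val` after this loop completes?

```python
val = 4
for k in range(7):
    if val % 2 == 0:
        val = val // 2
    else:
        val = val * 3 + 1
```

Collatz-style transformation from 4
`val` takes the values: 4 → 2 → 1 → 4 → 2 → 1 → 4 → 2

Answer: 2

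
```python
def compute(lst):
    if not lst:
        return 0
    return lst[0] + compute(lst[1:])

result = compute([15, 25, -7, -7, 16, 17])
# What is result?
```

15 + 25 + (-7) + (-7) + 16 + 17 + 0 = 59

Answer: 59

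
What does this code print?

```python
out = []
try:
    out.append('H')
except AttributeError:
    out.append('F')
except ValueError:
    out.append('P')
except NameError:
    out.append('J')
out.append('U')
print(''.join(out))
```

Execution trace: 'H' (try body, no exception) → 'U' (after the try/except). Output: HU

Answer: HU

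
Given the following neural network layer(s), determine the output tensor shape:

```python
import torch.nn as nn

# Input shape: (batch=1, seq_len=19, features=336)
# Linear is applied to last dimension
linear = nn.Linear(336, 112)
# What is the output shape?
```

Input: (1, 19, 336) -> Output: (1, 19, 112)

Answer: (1, 19, 112)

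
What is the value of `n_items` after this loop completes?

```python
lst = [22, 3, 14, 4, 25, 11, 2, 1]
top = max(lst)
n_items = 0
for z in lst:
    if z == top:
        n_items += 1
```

Count of max value 25 in [22, 3, 14, 4, 25, 11, 2, 1]
`n_items` takes the values: 0 → 1

Answer: 1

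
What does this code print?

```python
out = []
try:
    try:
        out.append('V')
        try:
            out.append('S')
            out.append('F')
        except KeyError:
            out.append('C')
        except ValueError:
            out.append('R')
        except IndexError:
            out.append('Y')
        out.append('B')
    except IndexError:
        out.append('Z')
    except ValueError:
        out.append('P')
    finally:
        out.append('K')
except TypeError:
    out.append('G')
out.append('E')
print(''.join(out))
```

Execution trace: 'V' (try body) → 'S' (inner try body) → 'F' (inner try body, no exception) → 'B' (try body, no exception) → 'K' (finally) → 'E' (after the try/except). Output: VSFBKE

Answer: VSFBKE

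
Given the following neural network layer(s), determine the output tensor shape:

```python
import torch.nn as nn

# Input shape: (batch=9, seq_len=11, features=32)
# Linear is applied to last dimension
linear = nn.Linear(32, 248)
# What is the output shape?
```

Input: (9, 11, 32) -> Output: (9, 11, 248)

Answer: (9, 11, 248)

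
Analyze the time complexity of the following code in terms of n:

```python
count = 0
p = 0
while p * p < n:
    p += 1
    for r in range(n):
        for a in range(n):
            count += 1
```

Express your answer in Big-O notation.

Each loop level contributes: √n × n × n. Multiplying the contributions gives O(n^2√n).

Answer: O(n^2√n)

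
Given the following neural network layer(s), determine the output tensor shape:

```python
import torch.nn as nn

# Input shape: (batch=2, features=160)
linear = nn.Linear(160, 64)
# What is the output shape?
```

Input: (2, 160) -> Output: (2, 64)

Answer: (2, 64)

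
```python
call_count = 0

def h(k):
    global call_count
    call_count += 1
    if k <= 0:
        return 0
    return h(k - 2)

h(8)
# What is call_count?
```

Linear recursion stepping by 2: 5 calls from k=8 down to ≤0.

Answer: 5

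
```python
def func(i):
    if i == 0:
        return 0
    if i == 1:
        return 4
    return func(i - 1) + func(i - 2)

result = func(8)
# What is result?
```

Build up from base cases: func(0)=0, func(1)=4, func(2)=4, func(3)=8, func(4)=12, func(5)=20, func(6)=32, ..., func(8)=84

Answer: 84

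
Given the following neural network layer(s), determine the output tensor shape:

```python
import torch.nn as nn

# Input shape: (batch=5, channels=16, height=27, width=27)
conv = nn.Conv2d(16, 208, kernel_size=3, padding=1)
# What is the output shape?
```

Input: (5, 16, 27, 27) -> Output: (5, 208, 27, 27)

Answer: (5, 208, 27, 27)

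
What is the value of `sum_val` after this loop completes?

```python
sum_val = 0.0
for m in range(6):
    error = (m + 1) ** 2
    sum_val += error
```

Sum of squared losses 1² + 2² + ... + 6²
`sum_val` takes the values: 0.0 → 1.0 → 5.0 → 14.0 → 30.0 → 55.0 → 91.0

Answer: 91.0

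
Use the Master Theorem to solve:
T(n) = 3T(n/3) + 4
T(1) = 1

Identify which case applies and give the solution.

a=3, b=3, f(n)=4. log_3(3) = 1. Since c=0 < 1, Case 1 applies: T(n) = Θ(n^log_b(a)) = O(n).

Answer: O(n) - Case 1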